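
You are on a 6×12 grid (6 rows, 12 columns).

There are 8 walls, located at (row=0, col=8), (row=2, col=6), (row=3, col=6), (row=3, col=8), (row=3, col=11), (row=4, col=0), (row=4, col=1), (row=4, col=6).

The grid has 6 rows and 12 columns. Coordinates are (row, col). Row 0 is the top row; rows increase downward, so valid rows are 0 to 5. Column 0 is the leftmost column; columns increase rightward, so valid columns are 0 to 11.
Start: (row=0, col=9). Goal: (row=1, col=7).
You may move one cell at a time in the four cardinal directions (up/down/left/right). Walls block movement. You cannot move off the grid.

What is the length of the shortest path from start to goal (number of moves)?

Answer: Shortest path length: 3

Derivation:
BFS from (row=0, col=9) until reaching (row=1, col=7):
  Distance 0: (row=0, col=9)
  Distance 1: (row=0, col=10), (row=1, col=9)
  Distance 2: (row=0, col=11), (row=1, col=8), (row=1, col=10), (row=2, col=9)
  Distance 3: (row=1, col=7), (row=1, col=11), (row=2, col=8), (row=2, col=10), (row=3, col=9)  <- goal reached here
One shortest path (3 moves): (row=0, col=9) -> (row=1, col=9) -> (row=1, col=8) -> (row=1, col=7)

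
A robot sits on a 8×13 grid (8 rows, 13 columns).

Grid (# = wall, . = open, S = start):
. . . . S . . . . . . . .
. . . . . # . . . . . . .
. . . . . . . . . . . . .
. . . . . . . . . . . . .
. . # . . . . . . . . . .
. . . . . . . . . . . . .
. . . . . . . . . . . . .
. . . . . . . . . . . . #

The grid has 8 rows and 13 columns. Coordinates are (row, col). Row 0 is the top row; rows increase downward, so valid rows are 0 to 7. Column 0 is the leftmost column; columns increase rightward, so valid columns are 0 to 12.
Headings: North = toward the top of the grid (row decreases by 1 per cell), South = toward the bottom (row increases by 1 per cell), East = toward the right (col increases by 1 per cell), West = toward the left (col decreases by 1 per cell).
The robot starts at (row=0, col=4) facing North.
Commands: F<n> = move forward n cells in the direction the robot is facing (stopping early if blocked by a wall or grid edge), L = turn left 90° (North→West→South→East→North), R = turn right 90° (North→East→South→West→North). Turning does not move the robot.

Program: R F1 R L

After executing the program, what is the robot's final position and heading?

Answer: Final position: (row=0, col=5), facing East

Derivation:
Start: (row=0, col=4), facing North
  R: turn right, now facing East
  F1: move forward 1, now at (row=0, col=5)
  R: turn right, now facing South
  L: turn left, now facing East
Final: (row=0, col=5), facing East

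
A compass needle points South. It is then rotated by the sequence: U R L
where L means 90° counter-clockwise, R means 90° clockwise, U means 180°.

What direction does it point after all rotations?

Start: South
  U (U-turn (180°)) -> North
  R (right (90° clockwise)) -> East
  L (left (90° counter-clockwise)) -> North
Final: North

Answer: Final heading: North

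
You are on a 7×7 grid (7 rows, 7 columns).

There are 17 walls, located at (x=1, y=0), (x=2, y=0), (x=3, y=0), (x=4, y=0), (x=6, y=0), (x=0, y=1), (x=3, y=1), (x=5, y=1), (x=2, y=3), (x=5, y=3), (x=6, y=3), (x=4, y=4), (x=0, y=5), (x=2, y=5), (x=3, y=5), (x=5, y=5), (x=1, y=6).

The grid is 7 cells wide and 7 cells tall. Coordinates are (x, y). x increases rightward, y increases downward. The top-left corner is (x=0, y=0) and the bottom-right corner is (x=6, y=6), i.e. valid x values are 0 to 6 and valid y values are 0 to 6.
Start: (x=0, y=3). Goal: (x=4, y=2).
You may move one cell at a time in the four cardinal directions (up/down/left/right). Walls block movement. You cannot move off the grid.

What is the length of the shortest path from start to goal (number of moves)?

Answer: Shortest path length: 5

Derivation:
BFS from (x=0, y=3) until reaching (x=4, y=2):
  Distance 0: (x=0, y=3)
  Distance 1: (x=0, y=2), (x=1, y=3), (x=0, y=4)
  Distance 2: (x=1, y=2), (x=1, y=4)
  Distance 3: (x=1, y=1), (x=2, y=2), (x=2, y=4), (x=1, y=5)
  Distance 4: (x=2, y=1), (x=3, y=2), (x=3, y=4)
  Distance 5: (x=4, y=2), (x=3, y=3)  <- goal reached here
One shortest path (5 moves): (x=0, y=3) -> (x=1, y=3) -> (x=1, y=2) -> (x=2, y=2) -> (x=3, y=2) -> (x=4, y=2)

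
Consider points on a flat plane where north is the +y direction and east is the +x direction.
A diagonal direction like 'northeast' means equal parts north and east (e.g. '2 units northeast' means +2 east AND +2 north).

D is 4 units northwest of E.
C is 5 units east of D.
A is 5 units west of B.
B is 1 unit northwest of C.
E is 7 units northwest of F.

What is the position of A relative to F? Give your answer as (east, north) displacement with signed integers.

Place F at the origin (east=0, north=0).
  E is 7 units northwest of F: delta (east=-7, north=+7); E at (east=-7, north=7).
  D is 4 units northwest of E: delta (east=-4, north=+4); D at (east=-11, north=11).
  C is 5 units east of D: delta (east=+5, north=+0); C at (east=-6, north=11).
  B is 1 unit northwest of C: delta (east=-1, north=+1); B at (east=-7, north=12).
  A is 5 units west of B: delta (east=-5, north=+0); A at (east=-12, north=12).
Therefore A relative to F: (east=-12, north=12).

Answer: A is at (east=-12, north=12) relative to F.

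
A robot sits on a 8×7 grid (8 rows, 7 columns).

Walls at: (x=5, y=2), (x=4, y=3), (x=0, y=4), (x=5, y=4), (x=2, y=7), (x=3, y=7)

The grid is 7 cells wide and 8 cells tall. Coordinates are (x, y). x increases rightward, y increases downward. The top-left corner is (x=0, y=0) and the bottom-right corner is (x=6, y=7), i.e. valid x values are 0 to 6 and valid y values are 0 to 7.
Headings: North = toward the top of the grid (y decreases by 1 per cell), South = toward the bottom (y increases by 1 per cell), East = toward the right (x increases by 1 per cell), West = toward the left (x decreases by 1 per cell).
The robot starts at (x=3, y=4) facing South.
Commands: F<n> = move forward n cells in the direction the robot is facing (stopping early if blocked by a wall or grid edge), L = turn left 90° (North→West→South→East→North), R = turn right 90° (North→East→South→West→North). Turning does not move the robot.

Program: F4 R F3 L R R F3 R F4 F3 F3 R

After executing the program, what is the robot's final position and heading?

Start: (x=3, y=4), facing South
  F4: move forward 2/4 (blocked), now at (x=3, y=6)
  R: turn right, now facing West
  F3: move forward 3, now at (x=0, y=6)
  L: turn left, now facing South
  R: turn right, now facing West
  R: turn right, now facing North
  F3: move forward 1/3 (blocked), now at (x=0, y=5)
  R: turn right, now facing East
  F4: move forward 4, now at (x=4, y=5)
  F3: move forward 2/3 (blocked), now at (x=6, y=5)
  F3: move forward 0/3 (blocked), now at (x=6, y=5)
  R: turn right, now facing South
Final: (x=6, y=5), facing South

Answer: Final position: (x=6, y=5), facing South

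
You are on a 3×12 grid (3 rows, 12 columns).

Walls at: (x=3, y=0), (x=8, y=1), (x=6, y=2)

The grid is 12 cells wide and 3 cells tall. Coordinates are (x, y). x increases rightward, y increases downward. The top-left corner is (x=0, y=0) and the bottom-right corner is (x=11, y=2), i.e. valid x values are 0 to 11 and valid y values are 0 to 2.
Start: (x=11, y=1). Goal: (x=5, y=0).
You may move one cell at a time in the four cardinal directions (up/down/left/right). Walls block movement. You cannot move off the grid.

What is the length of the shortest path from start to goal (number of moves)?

Answer: Shortest path length: 7

Derivation:
BFS from (x=11, y=1) until reaching (x=5, y=0):
  Distance 0: (x=11, y=1)
  Distance 1: (x=11, y=0), (x=10, y=1), (x=11, y=2)
  Distance 2: (x=10, y=0), (x=9, y=1), (x=10, y=2)
  Distance 3: (x=9, y=0), (x=9, y=2)
  Distance 4: (x=8, y=0), (x=8, y=2)
  Distance 5: (x=7, y=0), (x=7, y=2)
  Distance 6: (x=6, y=0), (x=7, y=1)
  Distance 7: (x=5, y=0), (x=6, y=1)  <- goal reached here
One shortest path (7 moves): (x=11, y=1) -> (x=10, y=1) -> (x=9, y=1) -> (x=9, y=0) -> (x=8, y=0) -> (x=7, y=0) -> (x=6, y=0) -> (x=5, y=0)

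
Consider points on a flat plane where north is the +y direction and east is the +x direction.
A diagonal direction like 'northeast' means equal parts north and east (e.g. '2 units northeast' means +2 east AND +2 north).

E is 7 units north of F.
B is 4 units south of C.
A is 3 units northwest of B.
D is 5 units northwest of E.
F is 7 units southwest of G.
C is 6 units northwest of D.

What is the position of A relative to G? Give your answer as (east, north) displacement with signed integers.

Answer: A is at (east=-21, north=10) relative to G.

Derivation:
Place G at the origin (east=0, north=0).
  F is 7 units southwest of G: delta (east=-7, north=-7); F at (east=-7, north=-7).
  E is 7 units north of F: delta (east=+0, north=+7); E at (east=-7, north=0).
  D is 5 units northwest of E: delta (east=-5, north=+5); D at (east=-12, north=5).
  C is 6 units northwest of D: delta (east=-6, north=+6); C at (east=-18, north=11).
  B is 4 units south of C: delta (east=+0, north=-4); B at (east=-18, north=7).
  A is 3 units northwest of B: delta (east=-3, north=+3); A at (east=-21, north=10).
Therefore A relative to G: (east=-21, north=10).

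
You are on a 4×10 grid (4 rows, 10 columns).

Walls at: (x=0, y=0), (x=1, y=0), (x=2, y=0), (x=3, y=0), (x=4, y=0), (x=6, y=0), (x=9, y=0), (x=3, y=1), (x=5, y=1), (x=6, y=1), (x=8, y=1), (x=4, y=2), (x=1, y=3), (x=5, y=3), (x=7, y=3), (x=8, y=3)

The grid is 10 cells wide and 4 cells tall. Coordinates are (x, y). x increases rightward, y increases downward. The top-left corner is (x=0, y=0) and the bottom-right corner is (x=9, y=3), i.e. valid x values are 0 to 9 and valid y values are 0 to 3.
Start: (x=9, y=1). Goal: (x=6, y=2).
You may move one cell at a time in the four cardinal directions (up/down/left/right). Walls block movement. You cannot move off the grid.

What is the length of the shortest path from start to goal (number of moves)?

BFS from (x=9, y=1) until reaching (x=6, y=2):
  Distance 0: (x=9, y=1)
  Distance 1: (x=9, y=2)
  Distance 2: (x=8, y=2), (x=9, y=3)
  Distance 3: (x=7, y=2)
  Distance 4: (x=7, y=1), (x=6, y=2)  <- goal reached here
One shortest path (4 moves): (x=9, y=1) -> (x=9, y=2) -> (x=8, y=2) -> (x=7, y=2) -> (x=6, y=2)

Answer: Shortest path length: 4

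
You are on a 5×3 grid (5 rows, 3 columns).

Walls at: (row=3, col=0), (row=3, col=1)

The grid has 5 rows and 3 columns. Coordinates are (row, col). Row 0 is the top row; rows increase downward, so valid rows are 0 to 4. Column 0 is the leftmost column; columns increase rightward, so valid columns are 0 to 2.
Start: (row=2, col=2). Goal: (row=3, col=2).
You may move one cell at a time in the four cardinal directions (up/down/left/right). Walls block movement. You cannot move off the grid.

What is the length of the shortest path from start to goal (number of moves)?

Answer: Shortest path length: 1

Derivation:
BFS from (row=2, col=2) until reaching (row=3, col=2):
  Distance 0: (row=2, col=2)
  Distance 1: (row=1, col=2), (row=2, col=1), (row=3, col=2)  <- goal reached here
One shortest path (1 moves): (row=2, col=2) -> (row=3, col=2)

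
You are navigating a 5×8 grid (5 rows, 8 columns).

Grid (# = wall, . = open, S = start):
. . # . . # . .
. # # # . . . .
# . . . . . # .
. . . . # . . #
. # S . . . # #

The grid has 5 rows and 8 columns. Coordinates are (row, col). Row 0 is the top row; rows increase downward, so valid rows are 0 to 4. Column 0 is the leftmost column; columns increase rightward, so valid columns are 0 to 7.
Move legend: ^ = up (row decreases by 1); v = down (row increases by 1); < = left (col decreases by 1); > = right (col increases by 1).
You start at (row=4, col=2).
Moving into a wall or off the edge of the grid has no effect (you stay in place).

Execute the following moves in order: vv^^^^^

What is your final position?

Start: (row=4, col=2)
  v (down): blocked, stay at (row=4, col=2)
  v (down): blocked, stay at (row=4, col=2)
  ^ (up): (row=4, col=2) -> (row=3, col=2)
  ^ (up): (row=3, col=2) -> (row=2, col=2)
  [×3]^ (up): blocked, stay at (row=2, col=2)
Final: (row=2, col=2)

Answer: Final position: (row=2, col=2)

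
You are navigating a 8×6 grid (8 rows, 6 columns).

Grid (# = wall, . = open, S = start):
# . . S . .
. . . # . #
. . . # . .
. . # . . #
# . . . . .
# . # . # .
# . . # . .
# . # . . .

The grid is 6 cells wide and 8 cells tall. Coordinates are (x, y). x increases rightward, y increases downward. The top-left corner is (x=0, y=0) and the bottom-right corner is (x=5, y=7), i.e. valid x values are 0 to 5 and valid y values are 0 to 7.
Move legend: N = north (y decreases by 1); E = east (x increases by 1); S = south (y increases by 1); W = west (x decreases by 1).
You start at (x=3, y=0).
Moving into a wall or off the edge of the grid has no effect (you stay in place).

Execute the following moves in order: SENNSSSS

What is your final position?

Start: (x=3, y=0)
  S (south): blocked, stay at (x=3, y=0)
  E (east): (x=3, y=0) -> (x=4, y=0)
  N (north): blocked, stay at (x=4, y=0)
  N (north): blocked, stay at (x=4, y=0)
  S (south): (x=4, y=0) -> (x=4, y=1)
  S (south): (x=4, y=1) -> (x=4, y=2)
  S (south): (x=4, y=2) -> (x=4, y=3)
  S (south): (x=4, y=3) -> (x=4, y=4)
Final: (x=4, y=4)

Answer: Final position: (x=4, y=4)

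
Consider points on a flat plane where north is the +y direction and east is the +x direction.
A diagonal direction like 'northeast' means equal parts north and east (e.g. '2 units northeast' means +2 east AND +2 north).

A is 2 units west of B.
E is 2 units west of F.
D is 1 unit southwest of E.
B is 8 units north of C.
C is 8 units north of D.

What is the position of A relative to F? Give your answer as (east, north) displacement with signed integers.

Place F at the origin (east=0, north=0).
  E is 2 units west of F: delta (east=-2, north=+0); E at (east=-2, north=0).
  D is 1 unit southwest of E: delta (east=-1, north=-1); D at (east=-3, north=-1).
  C is 8 units north of D: delta (east=+0, north=+8); C at (east=-3, north=7).
  B is 8 units north of C: delta (east=+0, north=+8); B at (east=-3, north=15).
  A is 2 units west of B: delta (east=-2, north=+0); A at (east=-5, north=15).
Therefore A relative to F: (east=-5, north=15).

Answer: A is at (east=-5, north=15) relative to F.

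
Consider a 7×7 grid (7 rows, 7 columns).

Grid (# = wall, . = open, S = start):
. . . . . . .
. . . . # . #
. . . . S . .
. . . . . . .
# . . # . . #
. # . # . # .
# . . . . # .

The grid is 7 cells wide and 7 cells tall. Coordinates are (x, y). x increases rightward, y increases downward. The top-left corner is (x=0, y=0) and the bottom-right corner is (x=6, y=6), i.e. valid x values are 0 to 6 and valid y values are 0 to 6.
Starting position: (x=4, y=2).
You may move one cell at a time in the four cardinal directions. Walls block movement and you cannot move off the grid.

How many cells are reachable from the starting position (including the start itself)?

Answer: Reachable cells: 36

Derivation:
BFS flood-fill from (x=4, y=2):
  Distance 0: (x=4, y=2)
  Distance 1: (x=3, y=2), (x=5, y=2), (x=4, y=3)
  Distance 2: (x=3, y=1), (x=5, y=1), (x=2, y=2), (x=6, y=2), (x=3, y=3), (x=5, y=3), (x=4, y=4)
  Distance 3: (x=3, y=0), (x=5, y=0), (x=2, y=1), (x=1, y=2), (x=2, y=3), (x=6, y=3), (x=5, y=4), (x=4, y=5)
  Distance 4: (x=2, y=0), (x=4, y=0), (x=6, y=0), (x=1, y=1), (x=0, y=2), (x=1, y=3), (x=2, y=4), (x=4, y=6)
  Distance 5: (x=1, y=0), (x=0, y=1), (x=0, y=3), (x=1, y=4), (x=2, y=5), (x=3, y=6)
  Distance 6: (x=0, y=0), (x=2, y=6)
  Distance 7: (x=1, y=6)
Total reachable: 36 (grid has 39 open cells total)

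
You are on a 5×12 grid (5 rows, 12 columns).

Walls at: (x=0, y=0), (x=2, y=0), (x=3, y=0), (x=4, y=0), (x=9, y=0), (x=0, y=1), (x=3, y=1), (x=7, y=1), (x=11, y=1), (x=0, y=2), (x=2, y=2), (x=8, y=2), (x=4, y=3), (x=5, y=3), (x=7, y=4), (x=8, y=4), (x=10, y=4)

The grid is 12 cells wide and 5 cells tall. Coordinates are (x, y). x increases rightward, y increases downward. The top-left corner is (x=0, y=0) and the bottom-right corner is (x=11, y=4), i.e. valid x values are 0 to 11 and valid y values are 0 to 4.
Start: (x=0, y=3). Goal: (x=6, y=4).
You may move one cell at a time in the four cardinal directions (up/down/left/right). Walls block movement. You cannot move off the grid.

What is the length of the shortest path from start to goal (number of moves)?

Answer: Shortest path length: 7

Derivation:
BFS from (x=0, y=3) until reaching (x=6, y=4):
  Distance 0: (x=0, y=3)
  Distance 1: (x=1, y=3), (x=0, y=4)
  Distance 2: (x=1, y=2), (x=2, y=3), (x=1, y=4)
  Distance 3: (x=1, y=1), (x=3, y=3), (x=2, y=4)
  Distance 4: (x=1, y=0), (x=2, y=1), (x=3, y=2), (x=3, y=4)
  Distance 5: (x=4, y=2), (x=4, y=4)
  Distance 6: (x=4, y=1), (x=5, y=2), (x=5, y=4)
  Distance 7: (x=5, y=1), (x=6, y=2), (x=6, y=4)  <- goal reached here
One shortest path (7 moves): (x=0, y=3) -> (x=1, y=3) -> (x=2, y=3) -> (x=3, y=3) -> (x=3, y=4) -> (x=4, y=4) -> (x=5, y=4) -> (x=6, y=4)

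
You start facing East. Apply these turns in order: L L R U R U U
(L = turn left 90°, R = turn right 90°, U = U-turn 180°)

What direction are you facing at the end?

Start: East
  L (left (90° counter-clockwise)) -> North
  L (left (90° counter-clockwise)) -> West
  R (right (90° clockwise)) -> North
  U (U-turn (180°)) -> South
  R (right (90° clockwise)) -> West
  U (U-turn (180°)) -> East
  U (U-turn (180°)) -> West
Final: West

Answer: Final heading: West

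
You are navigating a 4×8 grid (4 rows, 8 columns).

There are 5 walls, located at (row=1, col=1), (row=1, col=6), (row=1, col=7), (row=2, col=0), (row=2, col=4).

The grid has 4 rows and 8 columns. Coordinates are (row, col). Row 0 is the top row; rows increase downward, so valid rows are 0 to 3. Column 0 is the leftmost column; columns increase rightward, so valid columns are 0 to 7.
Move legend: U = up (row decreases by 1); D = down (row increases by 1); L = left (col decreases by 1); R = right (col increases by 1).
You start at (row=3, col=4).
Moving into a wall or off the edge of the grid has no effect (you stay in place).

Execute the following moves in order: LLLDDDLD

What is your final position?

Answer: Final position: (row=3, col=0)

Derivation:
Start: (row=3, col=4)
  L (left): (row=3, col=4) -> (row=3, col=3)
  L (left): (row=3, col=3) -> (row=3, col=2)
  L (left): (row=3, col=2) -> (row=3, col=1)
  [×3]D (down): blocked, stay at (row=3, col=1)
  L (left): (row=3, col=1) -> (row=3, col=0)
  D (down): blocked, stay at (row=3, col=0)
Final: (row=3, col=0)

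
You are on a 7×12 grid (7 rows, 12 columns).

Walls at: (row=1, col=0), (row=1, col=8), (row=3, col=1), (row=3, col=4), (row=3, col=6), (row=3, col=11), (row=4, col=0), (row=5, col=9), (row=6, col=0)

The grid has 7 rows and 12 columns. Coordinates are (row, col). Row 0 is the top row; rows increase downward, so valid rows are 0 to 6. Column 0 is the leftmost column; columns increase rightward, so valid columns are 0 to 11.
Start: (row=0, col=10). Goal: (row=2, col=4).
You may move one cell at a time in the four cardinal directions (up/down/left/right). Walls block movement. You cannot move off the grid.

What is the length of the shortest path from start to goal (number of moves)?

BFS from (row=0, col=10) until reaching (row=2, col=4):
  Distance 0: (row=0, col=10)
  Distance 1: (row=0, col=9), (row=0, col=11), (row=1, col=10)
  Distance 2: (row=0, col=8), (row=1, col=9), (row=1, col=11), (row=2, col=10)
  Distance 3: (row=0, col=7), (row=2, col=9), (row=2, col=11), (row=3, col=10)
  Distance 4: (row=0, col=6), (row=1, col=7), (row=2, col=8), (row=3, col=9), (row=4, col=10)
  Distance 5: (row=0, col=5), (row=1, col=6), (row=2, col=7), (row=3, col=8), (row=4, col=9), (row=4, col=11), (row=5, col=10)
  Distance 6: (row=0, col=4), (row=1, col=5), (row=2, col=6), (row=3, col=7), (row=4, col=8), (row=5, col=11), (row=6, col=10)
  Distance 7: (row=0, col=3), (row=1, col=4), (row=2, col=5), (row=4, col=7), (row=5, col=8), (row=6, col=9), (row=6, col=11)
  Distance 8: (row=0, col=2), (row=1, col=3), (row=2, col=4), (row=3, col=5), (row=4, col=6), (row=5, col=7), (row=6, col=8)  <- goal reached here
One shortest path (8 moves): (row=0, col=10) -> (row=0, col=9) -> (row=0, col=8) -> (row=0, col=7) -> (row=0, col=6) -> (row=0, col=5) -> (row=0, col=4) -> (row=1, col=4) -> (row=2, col=4)

Answer: Shortest path length: 8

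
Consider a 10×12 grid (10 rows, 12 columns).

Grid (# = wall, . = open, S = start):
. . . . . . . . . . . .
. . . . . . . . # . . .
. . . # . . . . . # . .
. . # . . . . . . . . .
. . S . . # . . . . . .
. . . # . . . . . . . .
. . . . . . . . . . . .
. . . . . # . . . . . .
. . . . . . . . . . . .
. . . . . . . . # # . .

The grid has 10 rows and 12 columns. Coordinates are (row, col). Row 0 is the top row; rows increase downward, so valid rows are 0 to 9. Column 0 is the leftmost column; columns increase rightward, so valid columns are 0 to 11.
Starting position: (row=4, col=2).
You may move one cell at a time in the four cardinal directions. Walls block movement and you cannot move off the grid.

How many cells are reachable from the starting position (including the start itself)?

Answer: Reachable cells: 111

Derivation:
BFS flood-fill from (row=4, col=2):
  Distance 0: (row=4, col=2)
  Distance 1: (row=4, col=1), (row=4, col=3), (row=5, col=2)
  Distance 2: (row=3, col=1), (row=3, col=3), (row=4, col=0), (row=4, col=4), (row=5, col=1), (row=6, col=2)
  Distance 3: (row=2, col=1), (row=3, col=0), (row=3, col=4), (row=5, col=0), (row=5, col=4), (row=6, col=1), (row=6, col=3), (row=7, col=2)
  Distance 4: (row=1, col=1), (row=2, col=0), (row=2, col=2), (row=2, col=4), (row=3, col=5), (row=5, col=5), (row=6, col=0), (row=6, col=4), (row=7, col=1), (row=7, col=3), (row=8, col=2)
  Distance 5: (row=0, col=1), (row=1, col=0), (row=1, col=2), (row=1, col=4), (row=2, col=5), (row=3, col=6), (row=5, col=6), (row=6, col=5), (row=7, col=0), (row=7, col=4), (row=8, col=1), (row=8, col=3), (row=9, col=2)
  Distance 6: (row=0, col=0), (row=0, col=2), (row=0, col=4), (row=1, col=3), (row=1, col=5), (row=2, col=6), (row=3, col=7), (row=4, col=6), (row=5, col=7), (row=6, col=6), (row=8, col=0), (row=8, col=4), (row=9, col=1), (row=9, col=3)
  Distance 7: (row=0, col=3), (row=0, col=5), (row=1, col=6), (row=2, col=7), (row=3, col=8), (row=4, col=7), (row=5, col=8), (row=6, col=7), (row=7, col=6), (row=8, col=5), (row=9, col=0), (row=9, col=4)
  Distance 8: (row=0, col=6), (row=1, col=7), (row=2, col=8), (row=3, col=9), (row=4, col=8), (row=5, col=9), (row=6, col=8), (row=7, col=7), (row=8, col=6), (row=9, col=5)
  Distance 9: (row=0, col=7), (row=3, col=10), (row=4, col=9), (row=5, col=10), (row=6, col=9), (row=7, col=8), (row=8, col=7), (row=9, col=6)
  Distance 10: (row=0, col=8), (row=2, col=10), (row=3, col=11), (row=4, col=10), (row=5, col=11), (row=6, col=10), (row=7, col=9), (row=8, col=8), (row=9, col=7)
  Distance 11: (row=0, col=9), (row=1, col=10), (row=2, col=11), (row=4, col=11), (row=6, col=11), (row=7, col=10), (row=8, col=9)
  Distance 12: (row=0, col=10), (row=1, col=9), (row=1, col=11), (row=7, col=11), (row=8, col=10)
  Distance 13: (row=0, col=11), (row=8, col=11), (row=9, col=10)
  Distance 14: (row=9, col=11)
Total reachable: 111 (grid has 111 open cells total)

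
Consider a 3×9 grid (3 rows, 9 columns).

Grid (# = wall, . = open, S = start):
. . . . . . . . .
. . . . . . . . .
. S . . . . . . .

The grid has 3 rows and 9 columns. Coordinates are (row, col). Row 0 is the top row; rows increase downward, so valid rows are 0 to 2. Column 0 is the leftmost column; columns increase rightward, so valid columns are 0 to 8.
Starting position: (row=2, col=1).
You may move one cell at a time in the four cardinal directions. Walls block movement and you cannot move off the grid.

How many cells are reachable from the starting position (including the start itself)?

Answer: Reachable cells: 27

Derivation:
BFS flood-fill from (row=2, col=1):
  Distance 0: (row=2, col=1)
  Distance 1: (row=1, col=1), (row=2, col=0), (row=2, col=2)
  Distance 2: (row=0, col=1), (row=1, col=0), (row=1, col=2), (row=2, col=3)
  Distance 3: (row=0, col=0), (row=0, col=2), (row=1, col=3), (row=2, col=4)
  Distance 4: (row=0, col=3), (row=1, col=4), (row=2, col=5)
  Distance 5: (row=0, col=4), (row=1, col=5), (row=2, col=6)
  Distance 6: (row=0, col=5), (row=1, col=6), (row=2, col=7)
  Distance 7: (row=0, col=6), (row=1, col=7), (row=2, col=8)
  Distance 8: (row=0, col=7), (row=1, col=8)
  Distance 9: (row=0, col=8)
Total reachable: 27 (grid has 27 open cells total)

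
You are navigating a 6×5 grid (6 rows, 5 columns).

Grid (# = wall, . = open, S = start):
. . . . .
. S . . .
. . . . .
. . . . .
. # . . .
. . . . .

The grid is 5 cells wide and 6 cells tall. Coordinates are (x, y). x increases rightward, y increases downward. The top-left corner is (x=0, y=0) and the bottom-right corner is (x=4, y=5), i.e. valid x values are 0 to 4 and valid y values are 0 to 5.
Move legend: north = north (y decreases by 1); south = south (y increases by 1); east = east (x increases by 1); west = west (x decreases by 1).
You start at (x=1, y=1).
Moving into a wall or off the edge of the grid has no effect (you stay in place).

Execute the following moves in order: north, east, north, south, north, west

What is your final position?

Answer: Final position: (x=1, y=0)

Derivation:
Start: (x=1, y=1)
  north (north): (x=1, y=1) -> (x=1, y=0)
  east (east): (x=1, y=0) -> (x=2, y=0)
  north (north): blocked, stay at (x=2, y=0)
  south (south): (x=2, y=0) -> (x=2, y=1)
  north (north): (x=2, y=1) -> (x=2, y=0)
  west (west): (x=2, y=0) -> (x=1, y=0)
Final: (x=1, y=0)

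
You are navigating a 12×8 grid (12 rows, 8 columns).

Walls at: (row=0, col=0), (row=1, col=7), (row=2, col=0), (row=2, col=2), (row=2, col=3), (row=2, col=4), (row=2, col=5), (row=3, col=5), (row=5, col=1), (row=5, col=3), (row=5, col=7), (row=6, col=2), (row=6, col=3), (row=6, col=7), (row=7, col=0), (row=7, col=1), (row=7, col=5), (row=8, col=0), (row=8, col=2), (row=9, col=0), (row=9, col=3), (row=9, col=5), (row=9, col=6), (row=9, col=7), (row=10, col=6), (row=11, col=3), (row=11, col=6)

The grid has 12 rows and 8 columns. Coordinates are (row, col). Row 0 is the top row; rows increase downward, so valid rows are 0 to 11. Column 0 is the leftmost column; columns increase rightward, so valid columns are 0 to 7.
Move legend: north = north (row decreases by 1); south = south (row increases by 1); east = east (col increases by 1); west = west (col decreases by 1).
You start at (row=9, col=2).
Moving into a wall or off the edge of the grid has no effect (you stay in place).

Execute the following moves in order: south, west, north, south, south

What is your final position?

Start: (row=9, col=2)
  south (south): (row=9, col=2) -> (row=10, col=2)
  west (west): (row=10, col=2) -> (row=10, col=1)
  north (north): (row=10, col=1) -> (row=9, col=1)
  south (south): (row=9, col=1) -> (row=10, col=1)
  south (south): (row=10, col=1) -> (row=11, col=1)
Final: (row=11, col=1)

Answer: Final position: (row=11, col=1)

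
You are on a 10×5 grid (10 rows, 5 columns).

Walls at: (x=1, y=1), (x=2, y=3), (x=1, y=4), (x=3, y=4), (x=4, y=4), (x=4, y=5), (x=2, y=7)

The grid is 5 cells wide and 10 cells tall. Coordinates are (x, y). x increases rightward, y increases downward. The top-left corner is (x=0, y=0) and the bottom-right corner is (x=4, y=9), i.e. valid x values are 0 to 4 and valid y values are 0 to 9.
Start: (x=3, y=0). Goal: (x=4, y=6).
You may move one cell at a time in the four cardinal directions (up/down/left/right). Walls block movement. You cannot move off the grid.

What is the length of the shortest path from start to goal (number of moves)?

BFS from (x=3, y=0) until reaching (x=4, y=6):
  Distance 0: (x=3, y=0)
  Distance 1: (x=2, y=0), (x=4, y=0), (x=3, y=1)
  Distance 2: (x=1, y=0), (x=2, y=1), (x=4, y=1), (x=3, y=2)
  Distance 3: (x=0, y=0), (x=2, y=2), (x=4, y=2), (x=3, y=3)
  Distance 4: (x=0, y=1), (x=1, y=2), (x=4, y=3)
  Distance 5: (x=0, y=2), (x=1, y=3)
  Distance 6: (x=0, y=3)
  Distance 7: (x=0, y=4)
  Distance 8: (x=0, y=5)
  Distance 9: (x=1, y=5), (x=0, y=6)
  Distance 10: (x=2, y=5), (x=1, y=6), (x=0, y=7)
  Distance 11: (x=2, y=4), (x=3, y=5), (x=2, y=6), (x=1, y=7), (x=0, y=8)
  Distance 12: (x=3, y=6), (x=1, y=8), (x=0, y=9)
  Distance 13: (x=4, y=6), (x=3, y=7), (x=2, y=8), (x=1, y=9)  <- goal reached here
One shortest path (13 moves): (x=3, y=0) -> (x=2, y=0) -> (x=1, y=0) -> (x=0, y=0) -> (x=0, y=1) -> (x=0, y=2) -> (x=0, y=3) -> (x=0, y=4) -> (x=0, y=5) -> (x=1, y=5) -> (x=2, y=5) -> (x=3, y=5) -> (x=3, y=6) -> (x=4, y=6)

Answer: Shortest path length: 13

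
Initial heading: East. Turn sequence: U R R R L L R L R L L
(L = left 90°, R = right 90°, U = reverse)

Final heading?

Answer: Final heading: West

Derivation:
Start: East
  U (U-turn (180°)) -> West
  R (right (90° clockwise)) -> North
  R (right (90° clockwise)) -> East
  R (right (90° clockwise)) -> South
  L (left (90° counter-clockwise)) -> East
  L (left (90° counter-clockwise)) -> North
  R (right (90° clockwise)) -> East
  L (left (90° counter-clockwise)) -> North
  R (right (90° clockwise)) -> East
  L (left (90° counter-clockwise)) -> North
  L (left (90° counter-clockwise)) -> West
Final: West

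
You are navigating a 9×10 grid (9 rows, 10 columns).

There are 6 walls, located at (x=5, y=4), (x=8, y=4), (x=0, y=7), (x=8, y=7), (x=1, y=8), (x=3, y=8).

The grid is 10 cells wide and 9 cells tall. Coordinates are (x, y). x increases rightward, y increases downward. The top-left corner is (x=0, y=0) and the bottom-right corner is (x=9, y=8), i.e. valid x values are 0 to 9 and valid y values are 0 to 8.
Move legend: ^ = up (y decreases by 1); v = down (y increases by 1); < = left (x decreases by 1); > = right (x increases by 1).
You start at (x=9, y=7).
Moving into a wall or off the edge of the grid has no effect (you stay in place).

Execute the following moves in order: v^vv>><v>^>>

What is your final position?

Answer: Final position: (x=9, y=7)

Derivation:
Start: (x=9, y=7)
  v (down): (x=9, y=7) -> (x=9, y=8)
  ^ (up): (x=9, y=8) -> (x=9, y=7)
  v (down): (x=9, y=7) -> (x=9, y=8)
  v (down): blocked, stay at (x=9, y=8)
  > (right): blocked, stay at (x=9, y=8)
  > (right): blocked, stay at (x=9, y=8)
  < (left): (x=9, y=8) -> (x=8, y=8)
  v (down): blocked, stay at (x=8, y=8)
  > (right): (x=8, y=8) -> (x=9, y=8)
  ^ (up): (x=9, y=8) -> (x=9, y=7)
  > (right): blocked, stay at (x=9, y=7)
  > (right): blocked, stay at (x=9, y=7)
Final: (x=9, y=7)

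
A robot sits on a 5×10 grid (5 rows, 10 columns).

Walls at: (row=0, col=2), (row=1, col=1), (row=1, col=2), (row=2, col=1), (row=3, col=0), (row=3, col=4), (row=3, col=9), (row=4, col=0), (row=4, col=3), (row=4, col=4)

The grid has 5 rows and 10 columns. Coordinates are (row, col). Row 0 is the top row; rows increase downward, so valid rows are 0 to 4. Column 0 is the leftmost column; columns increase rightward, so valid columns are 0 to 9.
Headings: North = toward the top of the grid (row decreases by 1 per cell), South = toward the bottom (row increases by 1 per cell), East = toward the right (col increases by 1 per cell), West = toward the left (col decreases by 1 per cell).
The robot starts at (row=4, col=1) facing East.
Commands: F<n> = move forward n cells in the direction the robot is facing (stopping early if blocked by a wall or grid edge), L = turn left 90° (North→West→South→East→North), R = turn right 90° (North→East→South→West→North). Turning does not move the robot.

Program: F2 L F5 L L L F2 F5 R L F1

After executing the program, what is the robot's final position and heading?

Start: (row=4, col=1), facing East
  F2: move forward 1/2 (blocked), now at (row=4, col=2)
  L: turn left, now facing North
  F5: move forward 2/5 (blocked), now at (row=2, col=2)
  L: turn left, now facing West
  L: turn left, now facing South
  L: turn left, now facing East
  F2: move forward 2, now at (row=2, col=4)
  F5: move forward 5, now at (row=2, col=9)
  R: turn right, now facing South
  L: turn left, now facing East
  F1: move forward 0/1 (blocked), now at (row=2, col=9)
Final: (row=2, col=9), facing East

Answer: Final position: (row=2, col=9), facing East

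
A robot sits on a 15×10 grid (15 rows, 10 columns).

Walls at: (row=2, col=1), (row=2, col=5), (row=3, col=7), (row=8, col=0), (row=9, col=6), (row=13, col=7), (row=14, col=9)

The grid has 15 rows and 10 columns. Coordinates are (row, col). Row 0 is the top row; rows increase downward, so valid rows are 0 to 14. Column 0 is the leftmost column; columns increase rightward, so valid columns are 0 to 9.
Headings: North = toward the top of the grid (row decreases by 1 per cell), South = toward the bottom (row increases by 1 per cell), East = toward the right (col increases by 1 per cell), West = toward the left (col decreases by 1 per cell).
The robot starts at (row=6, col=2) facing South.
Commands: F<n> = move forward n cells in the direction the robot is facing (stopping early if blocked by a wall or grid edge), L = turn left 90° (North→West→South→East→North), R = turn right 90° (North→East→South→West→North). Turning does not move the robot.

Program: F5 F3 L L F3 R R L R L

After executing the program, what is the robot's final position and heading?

Answer: Final position: (row=11, col=2), facing East

Derivation:
Start: (row=6, col=2), facing South
  F5: move forward 5, now at (row=11, col=2)
  F3: move forward 3, now at (row=14, col=2)
  L: turn left, now facing East
  L: turn left, now facing North
  F3: move forward 3, now at (row=11, col=2)
  R: turn right, now facing East
  R: turn right, now facing South
  L: turn left, now facing East
  R: turn right, now facing South
  L: turn left, now facing East
Final: (row=11, col=2), facing East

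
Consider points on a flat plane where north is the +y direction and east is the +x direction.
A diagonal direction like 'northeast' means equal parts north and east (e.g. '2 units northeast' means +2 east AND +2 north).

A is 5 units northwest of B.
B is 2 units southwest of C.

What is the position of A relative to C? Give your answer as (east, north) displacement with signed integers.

Answer: A is at (east=-7, north=3) relative to C.

Derivation:
Place C at the origin (east=0, north=0).
  B is 2 units southwest of C: delta (east=-2, north=-2); B at (east=-2, north=-2).
  A is 5 units northwest of B: delta (east=-5, north=+5); A at (east=-7, north=3).
Therefore A relative to C: (east=-7, north=3).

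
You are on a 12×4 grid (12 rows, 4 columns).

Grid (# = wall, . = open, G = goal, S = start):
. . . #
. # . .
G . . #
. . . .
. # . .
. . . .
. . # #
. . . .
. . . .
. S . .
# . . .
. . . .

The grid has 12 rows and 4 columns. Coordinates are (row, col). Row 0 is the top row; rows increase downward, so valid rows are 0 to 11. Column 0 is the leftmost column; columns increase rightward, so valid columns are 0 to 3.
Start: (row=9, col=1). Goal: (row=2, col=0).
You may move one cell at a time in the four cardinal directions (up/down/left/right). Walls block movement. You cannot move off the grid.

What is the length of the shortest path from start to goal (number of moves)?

Answer: Shortest path length: 8

Derivation:
BFS from (row=9, col=1) until reaching (row=2, col=0):
  Distance 0: (row=9, col=1)
  Distance 1: (row=8, col=1), (row=9, col=0), (row=9, col=2), (row=10, col=1)
  Distance 2: (row=7, col=1), (row=8, col=0), (row=8, col=2), (row=9, col=3), (row=10, col=2), (row=11, col=1)
  Distance 3: (row=6, col=1), (row=7, col=0), (row=7, col=2), (row=8, col=3), (row=10, col=3), (row=11, col=0), (row=11, col=2)
  Distance 4: (row=5, col=1), (row=6, col=0), (row=7, col=3), (row=11, col=3)
  Distance 5: (row=5, col=0), (row=5, col=2)
  Distance 6: (row=4, col=0), (row=4, col=2), (row=5, col=3)
  Distance 7: (row=3, col=0), (row=3, col=2), (row=4, col=3)
  Distance 8: (row=2, col=0), (row=2, col=2), (row=3, col=1), (row=3, col=3)  <- goal reached here
One shortest path (8 moves): (row=9, col=1) -> (row=9, col=0) -> (row=8, col=0) -> (row=7, col=0) -> (row=6, col=0) -> (row=5, col=0) -> (row=4, col=0) -> (row=3, col=0) -> (row=2, col=0)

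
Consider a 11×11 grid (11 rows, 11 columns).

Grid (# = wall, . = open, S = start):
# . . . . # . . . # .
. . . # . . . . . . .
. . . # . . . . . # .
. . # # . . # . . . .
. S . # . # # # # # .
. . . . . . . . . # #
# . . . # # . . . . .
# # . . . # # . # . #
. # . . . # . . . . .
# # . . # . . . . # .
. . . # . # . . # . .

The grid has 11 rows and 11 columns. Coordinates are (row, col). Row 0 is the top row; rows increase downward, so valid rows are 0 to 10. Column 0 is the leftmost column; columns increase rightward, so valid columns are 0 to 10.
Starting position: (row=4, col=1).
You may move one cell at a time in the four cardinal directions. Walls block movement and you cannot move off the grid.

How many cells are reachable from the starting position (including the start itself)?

Answer: Reachable cells: 84

Derivation:
BFS flood-fill from (row=4, col=1):
  Distance 0: (row=4, col=1)
  Distance 1: (row=3, col=1), (row=4, col=0), (row=4, col=2), (row=5, col=1)
  Distance 2: (row=2, col=1), (row=3, col=0), (row=5, col=0), (row=5, col=2), (row=6, col=1)
  Distance 3: (row=1, col=1), (row=2, col=0), (row=2, col=2), (row=5, col=3), (row=6, col=2)
  Distance 4: (row=0, col=1), (row=1, col=0), (row=1, col=2), (row=5, col=4), (row=6, col=3), (row=7, col=2)
  Distance 5: (row=0, col=2), (row=4, col=4), (row=5, col=5), (row=7, col=3), (row=8, col=2)
  Distance 6: (row=0, col=3), (row=3, col=4), (row=5, col=6), (row=7, col=4), (row=8, col=3), (row=9, col=2)
  Distance 7: (row=0, col=4), (row=2, col=4), (row=3, col=5), (row=5, col=7), (row=6, col=6), (row=8, col=4), (row=9, col=3), (row=10, col=2)
  Distance 8: (row=1, col=4), (row=2, col=5), (row=5, col=8), (row=6, col=7), (row=10, col=1)
  Distance 9: (row=1, col=5), (row=2, col=6), (row=6, col=8), (row=7, col=7), (row=10, col=0)
  Distance 10: (row=1, col=6), (row=2, col=7), (row=6, col=9), (row=8, col=7)
  Distance 11: (row=0, col=6), (row=1, col=7), (row=2, col=8), (row=3, col=7), (row=6, col=10), (row=7, col=9), (row=8, col=6), (row=8, col=8), (row=9, col=7)
  Distance 12: (row=0, col=7), (row=1, col=8), (row=3, col=8), (row=8, col=9), (row=9, col=6), (row=9, col=8), (row=10, col=7)
  Distance 13: (row=0, col=8), (row=1, col=9), (row=3, col=9), (row=8, col=10), (row=9, col=5), (row=10, col=6)
  Distance 14: (row=1, col=10), (row=3, col=10), (row=9, col=10)
  Distance 15: (row=0, col=10), (row=2, col=10), (row=4, col=10), (row=10, col=10)
  Distance 16: (row=10, col=9)
Total reachable: 84 (grid has 86 open cells total)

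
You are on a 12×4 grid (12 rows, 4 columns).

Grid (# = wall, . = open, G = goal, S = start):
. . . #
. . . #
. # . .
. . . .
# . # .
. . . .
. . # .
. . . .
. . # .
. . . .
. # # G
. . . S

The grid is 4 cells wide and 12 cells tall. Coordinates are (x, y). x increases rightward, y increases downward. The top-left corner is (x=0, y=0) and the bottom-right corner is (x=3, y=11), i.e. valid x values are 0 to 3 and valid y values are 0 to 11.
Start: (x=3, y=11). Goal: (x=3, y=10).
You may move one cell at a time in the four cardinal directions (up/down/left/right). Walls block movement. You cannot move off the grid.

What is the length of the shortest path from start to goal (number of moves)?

BFS from (x=3, y=11) until reaching (x=3, y=10):
  Distance 0: (x=3, y=11)
  Distance 1: (x=3, y=10), (x=2, y=11)  <- goal reached here
One shortest path (1 moves): (x=3, y=11) -> (x=3, y=10)

Answer: Shortest path length: 1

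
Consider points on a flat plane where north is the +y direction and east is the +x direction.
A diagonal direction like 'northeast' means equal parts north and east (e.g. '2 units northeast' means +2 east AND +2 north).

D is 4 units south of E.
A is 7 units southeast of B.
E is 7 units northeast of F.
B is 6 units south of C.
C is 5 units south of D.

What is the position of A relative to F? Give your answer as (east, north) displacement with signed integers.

Answer: A is at (east=14, north=-15) relative to F.

Derivation:
Place F at the origin (east=0, north=0).
  E is 7 units northeast of F: delta (east=+7, north=+7); E at (east=7, north=7).
  D is 4 units south of E: delta (east=+0, north=-4); D at (east=7, north=3).
  C is 5 units south of D: delta (east=+0, north=-5); C at (east=7, north=-2).
  B is 6 units south of C: delta (east=+0, north=-6); B at (east=7, north=-8).
  A is 7 units southeast of B: delta (east=+7, north=-7); A at (east=14, north=-15).
Therefore A relative to F: (east=14, north=-15).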